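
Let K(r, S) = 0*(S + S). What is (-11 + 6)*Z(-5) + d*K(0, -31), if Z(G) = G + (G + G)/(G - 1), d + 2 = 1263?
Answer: 50/3 ≈ 16.667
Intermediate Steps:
d = 1261 (d = -2 + 1263 = 1261)
K(r, S) = 0 (K(r, S) = 0*(2*S) = 0)
Z(G) = G + 2*G/(-1 + G) (Z(G) = G + (2*G)/(-1 + G) = G + 2*G/(-1 + G))
(-11 + 6)*Z(-5) + d*K(0, -31) = (-11 + 6)*(-5*(1 - 5)/(-1 - 5)) + 1261*0 = -(-25)*(-4)/(-6) + 0 = -(-25)*(-1)*(-4)/6 + 0 = -5*(-10/3) + 0 = 50/3 + 0 = 50/3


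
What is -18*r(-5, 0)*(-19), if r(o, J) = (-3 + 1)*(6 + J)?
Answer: -4104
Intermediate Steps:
r(o, J) = -12 - 2*J (r(o, J) = -2*(6 + J) = -12 - 2*J)
-18*r(-5, 0)*(-19) = -18*(-12 - 2*0)*(-19) = -18*(-12 + 0)*(-19) = -(-216)*(-19) = -18*228 = -4104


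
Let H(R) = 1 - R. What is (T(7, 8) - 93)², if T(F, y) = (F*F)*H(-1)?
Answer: 25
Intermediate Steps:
T(F, y) = 2*F² (T(F, y) = (F*F)*(1 - 1*(-1)) = F²*(1 + 1) = F²*2 = 2*F²)
(T(7, 8) - 93)² = (2*7² - 93)² = (2*49 - 93)² = (98 - 93)² = 5² = 25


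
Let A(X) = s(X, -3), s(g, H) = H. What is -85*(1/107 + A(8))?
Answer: 27200/107 ≈ 254.21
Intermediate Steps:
A(X) = -3
-85*(1/107 + A(8)) = -85*(1/107 - 3) = -85*(-320/107) = 27200/107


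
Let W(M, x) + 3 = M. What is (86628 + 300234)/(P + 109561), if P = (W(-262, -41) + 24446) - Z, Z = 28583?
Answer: 128954/35053 ≈ 3.6788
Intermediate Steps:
W(M, x) = -3 + M
P = -4402 (P = ((-3 - 262) + 24446) - 1*28583 = (-265 + 24446) - 28583 = 24181 - 28583 = -4402)
(86628 + 300234)/(P + 109561) = (86628 + 300234)/(-4402 + 109561) = 386862/105159 = 386862*(1/105159) = 128954/35053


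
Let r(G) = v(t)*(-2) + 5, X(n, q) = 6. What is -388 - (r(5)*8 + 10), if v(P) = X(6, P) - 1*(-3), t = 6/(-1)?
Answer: -294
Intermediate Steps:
t = -6 (t = 6*(-1) = -6)
v(P) = 9 (v(P) = 6 - 1*(-3) = 6 + 3 = 9)
r(G) = -13 (r(G) = 9*(-2) + 5 = -18 + 5 = -13)
-388 - (r(5)*8 + 10) = -388 - (-13*8 + 10) = -388 - (-104 + 10) = -388 - 1*(-94) = -388 + 94 = -294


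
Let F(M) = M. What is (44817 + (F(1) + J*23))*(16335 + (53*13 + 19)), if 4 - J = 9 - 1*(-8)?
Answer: 758737317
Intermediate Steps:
J = -13 (J = 4 - (9 - 1*(-8)) = 4 - (9 + 8) = 4 - 1*17 = 4 - 17 = -13)
(44817 + (F(1) + J*23))*(16335 + (53*13 + 19)) = (44817 + (1 - 13*23))*(16335 + (53*13 + 19)) = (44817 + (1 - 299))*(16335 + (689 + 19)) = (44817 - 298)*(16335 + 708) = 44519*17043 = 758737317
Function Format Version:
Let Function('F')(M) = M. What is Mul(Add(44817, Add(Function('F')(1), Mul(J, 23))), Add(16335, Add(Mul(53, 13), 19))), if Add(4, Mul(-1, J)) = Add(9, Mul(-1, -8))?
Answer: 758737317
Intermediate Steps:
J = -13 (J = Add(4, Mul(-1, Add(9, Mul(-1, -8)))) = Add(4, Mul(-1, Add(9, 8))) = Add(4, Mul(-1, 17)) = Add(4, -17) = -13)
Mul(Add(44817, Add(Function('F')(1), Mul(J, 23))), Add(16335, Add(Mul(53, 13), 19))) = Mul(Add(44817, Add(1, Mul(-13, 23))), Add(16335, Add(Mul(53, 13), 19))) = Mul(Add(44817, Add(1, -299)), Add(16335, Add(689, 19))) = Mul(Add(44817, -298), Add(16335, 708)) = Mul(44519, 17043) = 758737317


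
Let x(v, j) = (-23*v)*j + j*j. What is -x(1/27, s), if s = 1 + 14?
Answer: -1910/9 ≈ -212.22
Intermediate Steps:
s = 15
x(v, j) = j**2 - 23*j*v (x(v, j) = -23*j*v + j**2 = j**2 - 23*j*v)
-x(1/27, s) = -15*(15 - 23/27) = -15*382/27 = -1*1910/9 = -1910/9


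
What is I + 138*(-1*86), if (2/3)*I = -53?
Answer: -23895/2 ≈ -11948.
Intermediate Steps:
I = -159/2 (I = (3/2)*(-53) = -159/2 ≈ -79.500)
I + 138*(-1*86) = -159/2 + 138*(-1*86) = -159/2 + 138*(-86) = -159/2 - 11868 = -23895/2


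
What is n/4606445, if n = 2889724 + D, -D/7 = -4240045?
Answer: 32570039/4606445 ≈ 7.0705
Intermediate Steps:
D = 29680315 (D = -7*(-4240045) = 29680315)
n = 32570039 (n = 2889724 + 29680315 = 32570039)
n/4606445 = 32570039/4606445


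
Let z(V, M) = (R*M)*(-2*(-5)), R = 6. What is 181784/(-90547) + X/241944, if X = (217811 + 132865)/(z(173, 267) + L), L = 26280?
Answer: -1013283078323/504727087400 ≈ -2.0076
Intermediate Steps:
z(V, M) = 60*M (z(V, M) = (6*M)*(-2*(-5)) = (6*M)*10 = 60*M)
X = 9741/1175 (X = (217811 + 132865)/(60*267 + 26280) = 350676/(16020 + 26280) = 350676/42300 = 350676*(1/42300) = 9741/1175 ≈ 8.2902)
181784/(-90547) + X/241944 = 181784/(-90547) + (9741/1175)/241944 = 181784*(-1/90547) + (9741/1175)*(1/241944) = -181784/90547 + 191/5574200 = -1013283078323/504727087400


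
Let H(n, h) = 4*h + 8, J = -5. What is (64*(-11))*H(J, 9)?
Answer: -30976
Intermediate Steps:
H(n, h) = 8 + 4*h
(64*(-11))*H(J, 9) = (64*(-11))*(8 + 4*9) = -704*(8 + 36) = -704*44 = -30976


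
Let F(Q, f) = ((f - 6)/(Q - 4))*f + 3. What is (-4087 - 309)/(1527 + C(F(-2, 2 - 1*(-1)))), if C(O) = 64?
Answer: -4396/1591 ≈ -2.7630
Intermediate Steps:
F(Q, f) = 3 + f*(-6 + f)/(-4 + Q) (F(Q, f) = ((-6 + f)/(-4 + Q))*f + 3 = f*(-6 + f)/(-4 + Q) + 3 = 3 + f*(-6 + f)/(-4 + Q))
(-4087 - 309)/(1527 + C(F(-2, 2 - 1*(-1)))) = (-4087 - 309)/(1527 + 64) = -4396/1591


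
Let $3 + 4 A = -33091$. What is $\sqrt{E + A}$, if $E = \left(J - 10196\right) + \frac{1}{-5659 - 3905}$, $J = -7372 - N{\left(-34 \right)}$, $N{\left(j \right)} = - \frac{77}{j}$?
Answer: $\frac{i \sqrt{170794061583351}}{81294} \approx 160.76 i$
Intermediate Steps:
$J = - \frac{250725}{34}$ ($J = -7372 - - \frac{77}{-34} = -7372 - \left(-77\right) \left(- \frac{1}{34}\right) = -7372 - \frac{77}{34} = - \frac{250725}{34} \approx -7374.3$)
$A = - \frac{16547}{2}$ ($A = - \frac{3}{4} + \frac{1}{4} \left(-33091\right) = - \frac{3}{4} - \frac{33091}{4} = - \frac{16547}{2} \approx -8273.5$)
$E = - \frac{2856714215}{162588}$ ($E = \left(- \frac{250725}{34} - 10196\right) + \frac{1}{-5659 - 3905} = - \frac{597389}{34} + \frac{1}{-9564} = - \frac{597389}{34} - \frac{1}{9564} = - \frac{2856714215}{162588} \approx -17570.0$)
$\sqrt{E + A} = \sqrt{- \frac{2856714215}{162588} - \frac{16547}{2}} = \sqrt{- \frac{4201886033}{162588}} = \frac{i \sqrt{170794061583351}}{81294}$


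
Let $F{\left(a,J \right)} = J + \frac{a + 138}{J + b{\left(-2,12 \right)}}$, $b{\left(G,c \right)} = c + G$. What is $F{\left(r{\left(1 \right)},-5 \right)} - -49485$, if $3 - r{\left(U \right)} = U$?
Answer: $49508$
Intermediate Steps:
$r{\left(U \right)} = 3 - U$
$b{\left(G,c \right)} = G + c$
$F{\left(a,J \right)} = J + \frac{138 + a}{10 + J}$ ($F{\left(a,J \right)} = J + \frac{a + 138}{J + \left(-2 + 12\right)} = J + \frac{138 + a}{J + 10} = J + \frac{138 + a}{10 + J}$)
$F{\left(r{\left(1 \right)},-5 \right)} - -49485 = \frac{138 + \left(3 - 1\right) + \left(-5\right)^{2} + 10 \left(-5\right)}{10 - 5} - -49485 = \frac{138 + \left(3 - 1\right) + 25 - 50}{5} + 49485 = \frac{138 + 2 + 25 - 50}{5} + 49485 = \frac{1}{5} \cdot 115 + 49485 = 23 + 49485 = 49508$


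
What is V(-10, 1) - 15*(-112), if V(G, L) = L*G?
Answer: 1670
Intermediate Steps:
V(G, L) = G*L
V(-10, 1) - 15*(-112) = -10*1 - 15*(-112) = -10 + 1680 = 1670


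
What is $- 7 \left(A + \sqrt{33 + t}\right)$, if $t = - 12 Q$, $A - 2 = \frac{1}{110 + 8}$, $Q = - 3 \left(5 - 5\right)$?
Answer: $- \frac{1659}{118} - 7 \sqrt{33} \approx -54.271$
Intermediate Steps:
$Q = 0$ ($Q = \left(-3\right) 0 = 0$)
$A = \frac{237}{118}$ ($A = 2 + \frac{1}{110 + 8} = 2 + \frac{1}{118} = \frac{237}{118} \approx 2.0085$)
$t = 0$ ($t = \left(-12\right) 0 = 0$)
$- 7 \left(A + \sqrt{33 + t}\right) = - 7 \left(\frac{237}{118} + \sqrt{33 + 0}\right) = - 7 \left(\frac{237}{118} + \sqrt{33}\right) = - \frac{1659}{118} - 7 \sqrt{33}$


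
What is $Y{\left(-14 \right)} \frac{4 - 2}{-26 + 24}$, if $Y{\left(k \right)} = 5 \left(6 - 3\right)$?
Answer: $-15$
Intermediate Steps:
$Y{\left(k \right)} = 15$ ($Y{\left(k \right)} = 5 \cdot 3 = 15$)
$Y{\left(-14 \right)} \frac{4 - 2}{-26 + 24} = 15 \frac{4 - 2}{-26 + 24} = 15 \frac{2}{-2} = 15 \cdot 2 \left(- \frac{1}{2}\right) = 15 \left(-1\right) = -15$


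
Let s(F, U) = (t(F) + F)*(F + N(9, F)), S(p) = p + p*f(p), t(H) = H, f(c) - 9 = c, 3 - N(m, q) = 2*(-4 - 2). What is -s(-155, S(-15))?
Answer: -43400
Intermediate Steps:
N(m, q) = 15 (N(m, q) = 3 - 2*(-4 - 2) = 3 - 2*(-6) = 3 - 1*(-12) = 3 + 12 = 15)
f(c) = 9 + c
S(p) = p + p*(9 + p)
s(F, U) = 2*F*(15 + F) (s(F, U) = (F + F)*(F + 15) = (2*F)*(15 + F) = 2*F*(15 + F))
-s(-155, S(-15)) = -2*(-155)*(15 - 155) = -2*(-155)*(-140) = -1*43400 = -43400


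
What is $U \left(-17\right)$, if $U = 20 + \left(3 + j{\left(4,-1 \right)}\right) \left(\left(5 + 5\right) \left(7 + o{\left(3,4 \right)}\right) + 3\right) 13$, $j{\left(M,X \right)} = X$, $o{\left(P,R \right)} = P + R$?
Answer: $-63546$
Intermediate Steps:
$U = 3738$ ($U = 20 + \left(3 - 1\right) \left(\left(5 + 5\right) \left(7 + \left(3 + 4\right)\right) + 3\right) 13 = 20 + 2 \left(10 \left(7 + 7\right) + 3\right) 13 = 20 + 2 \left(10 \cdot 14 + 3\right) 13 = 20 + 2 \left(140 + 3\right) 13 = 20 + 2 \cdot 143 \cdot 13 = 20 + 286 \cdot 13 = 20 + 3718 = 3738$)
$U \left(-17\right) = 3738 \left(-17\right) = -63546$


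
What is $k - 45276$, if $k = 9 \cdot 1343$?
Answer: $-33189$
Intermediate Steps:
$k = 12087$
$k - 45276 = 12087 - 45276 = -33189$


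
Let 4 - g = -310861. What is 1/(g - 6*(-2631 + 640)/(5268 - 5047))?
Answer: 221/68713111 ≈ 3.2163e-6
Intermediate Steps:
g = 310865 (g = 4 - 1*(-310861) = 4 + 310861 = 310865)
1/(g - 6*(-2631 + 640)/(5268 - 5047)) = 1/(310865 - 6*(-2631 + 640)/(5268 - 5047)) = 1/(310865 - (-11946)/221) = 1/(310865 - 6*(-1991/221)) = 1/(310865 + 11946/221) = 1/(68713111/221) = 221/68713111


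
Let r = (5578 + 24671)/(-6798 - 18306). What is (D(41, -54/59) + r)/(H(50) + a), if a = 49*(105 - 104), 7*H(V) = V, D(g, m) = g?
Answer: 2331035/3288624 ≈ 0.70882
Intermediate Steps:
H(V) = V/7
a = 49 (a = 49*1 = 49)
r = -10083/8368 (r = 30249/(-25104) = 30249*(-1/25104) = -10083/8368 ≈ -1.2049)
(D(41, -54/59) + r)/(H(50) + a) = (41 - 10083/8368)/((⅐)*50 + 49) = 333005/(8368*(50/7 + 49)) = 333005/(8368*(393/7)) = (333005/8368)*(7/393) = 2331035/3288624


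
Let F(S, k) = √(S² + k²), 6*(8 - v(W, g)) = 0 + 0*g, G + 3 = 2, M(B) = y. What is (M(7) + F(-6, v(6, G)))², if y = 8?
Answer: 324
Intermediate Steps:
M(B) = 8
G = -1 (G = -3 + 2 = -1)
v(W, g) = 8 (v(W, g) = 8 - (0 + 0*g)/6 = 8 - (0 + 0)/6 = 8 - ⅙*0 = 8 + 0 = 8)
(M(7) + F(-6, v(6, G)))² = (8 + √((-6)² + 8²))² = (8 + √(36 + 64))² = (8 + √100)² = (8 + 10)² = 18² = 324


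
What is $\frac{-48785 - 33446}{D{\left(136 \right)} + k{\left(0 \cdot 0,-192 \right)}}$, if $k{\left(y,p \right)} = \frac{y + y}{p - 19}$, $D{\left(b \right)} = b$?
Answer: $- \frac{82231}{136} \approx -604.64$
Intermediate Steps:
$k{\left(y,p \right)} = \frac{2 y}{-19 + p}$
$\frac{-48785 - 33446}{D{\left(136 \right)} + k{\left(0 \cdot 0,-192 \right)}} = \frac{-48785 - 33446}{136 + \frac{2 \cdot 0 \cdot 0}{-19 - 192}} = - \frac{82231}{136 + 2 \cdot 0 \frac{1}{-211}} = - \frac{82231}{136 + 2 \cdot 0 \left(- \frac{1}{211}\right)} = - \frac{82231}{136 + 0} = - \frac{82231}{136}$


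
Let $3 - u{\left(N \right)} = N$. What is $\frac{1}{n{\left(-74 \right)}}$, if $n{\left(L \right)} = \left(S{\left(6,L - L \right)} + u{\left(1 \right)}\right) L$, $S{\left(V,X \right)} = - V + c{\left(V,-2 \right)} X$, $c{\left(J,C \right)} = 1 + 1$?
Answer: $\frac{1}{296} \approx 0.0033784$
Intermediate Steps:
$c{\left(J,C \right)} = 2$
$u{\left(N \right)} = 3 - N$
$S{\left(V,X \right)} = - V + 2 X$
$n{\left(L \right)} = - 4 L$ ($n{\left(L \right)} = \left(\left(\left(-1\right) 6 + 2 \left(L - L\right)\right) + \left(3 - 1\right)\right) L = \left(\left(-6 + 2 \cdot 0\right) + \left(3 - 1\right)\right) L = \left(\left(-6 + 0\right) + 2\right) L = \left(-6 + 2\right) L = - 4 L$)
$\frac{1}{n{\left(-74 \right)}} = \frac{1}{\left(-4\right) \left(-74\right)} = \frac{1}{296}$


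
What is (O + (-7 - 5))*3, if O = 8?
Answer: -12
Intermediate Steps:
(O + (-7 - 5))*3 = (8 + (-7 - 5))*3 = (8 - 12)*3 = -4*3 = -12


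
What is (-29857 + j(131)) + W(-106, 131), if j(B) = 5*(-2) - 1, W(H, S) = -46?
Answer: -29914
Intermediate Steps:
j(B) = -11 (j(B) = -10 - 1 = -11)
(-29857 + j(131)) + W(-106, 131) = (-29857 - 11) - 46 = -29868 - 46 = -29914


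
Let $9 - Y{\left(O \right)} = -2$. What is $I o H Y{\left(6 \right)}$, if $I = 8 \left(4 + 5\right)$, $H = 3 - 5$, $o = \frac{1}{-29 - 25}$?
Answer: $\frac{88}{3} \approx 29.333$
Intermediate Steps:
$Y{\left(O \right)} = 11$ ($Y{\left(O \right)} = 9 - -2 = 9 + 2 = 11$)
$o = - \frac{1}{54}$ ($o = \frac{1}{-54} = - \frac{1}{54} \approx -0.018519$)
$H = -2$ ($H = 3 - 5 = -2$)
$I = 72$ ($I = 8 \cdot 9 = 72$)
$I o H Y{\left(6 \right)} = 72 \left(\left(- \frac{1}{54}\right) \left(-2\right)\right) 11 = 72 \cdot \frac{1}{27} \cdot 11 = \frac{8}{3} \cdot 11 = \frac{88}{3}$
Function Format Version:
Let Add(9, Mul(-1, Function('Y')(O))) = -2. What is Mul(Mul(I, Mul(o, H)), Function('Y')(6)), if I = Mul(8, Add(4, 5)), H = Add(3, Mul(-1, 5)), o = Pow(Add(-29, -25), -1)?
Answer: Rational(88, 3) ≈ 29.333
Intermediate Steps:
Function('Y')(O) = 11 (Function('Y')(O) = Add(9, Mul(-1, -2)) = Add(9, 2) = 11)
o = Rational(-1, 54) (o = Pow(-54, -1) = Rational(-1, 54) ≈ -0.018519)
H = -2 (H = Add(3, -5) = -2)
I = 72 (I = Mul(8, 9) = 72)
Mul(Mul(I, Mul(o, H)), Function('Y')(6)) = Mul(Mul(72, Mul(Rational(-1, 54), -2)), 11) = Mul(Mul(72, Rational(1, 27)), 11) = Mul(Rational(8, 3), 11) = Rational(88, 3)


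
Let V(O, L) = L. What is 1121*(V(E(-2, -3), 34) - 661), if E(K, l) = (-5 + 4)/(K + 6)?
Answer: -702867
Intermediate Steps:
E(K, l) = -1/(6 + K)
1121*(V(E(-2, -3), 34) - 661) = 1121*(34 - 661) = 1121*(-627) = -702867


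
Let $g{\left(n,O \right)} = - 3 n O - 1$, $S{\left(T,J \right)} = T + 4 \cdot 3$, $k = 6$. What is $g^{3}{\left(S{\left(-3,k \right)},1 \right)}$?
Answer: $-21952$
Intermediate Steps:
$S{\left(T,J \right)} = 12 + T$ ($S{\left(T,J \right)} = T + 12 = 12 + T$)
$g{\left(n,O \right)} = -1 - 3 O n$ ($g{\left(n,O \right)} = - 3 O n - 1 = -1 - 3 O n$)
$g^{3}{\left(S{\left(-3,k \right)},1 \right)} = \left(-1 - 3 \left(12 - 3\right)\right)^{3} = \left(-1 - 3 \cdot 9\right)^{3} = \left(-1 - 27\right)^{3} = \left(-28\right)^{3} = -21952$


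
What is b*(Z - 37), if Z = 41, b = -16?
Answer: -64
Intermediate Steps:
b*(Z - 37) = -16*(41 - 37) = -16*4 = -64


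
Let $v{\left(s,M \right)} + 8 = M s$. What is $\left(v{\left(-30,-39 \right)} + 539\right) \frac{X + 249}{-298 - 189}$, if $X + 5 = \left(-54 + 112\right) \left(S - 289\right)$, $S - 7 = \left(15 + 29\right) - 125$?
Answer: $\frac{35397810}{487} \approx 72686.0$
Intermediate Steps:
$S = -74$ ($S = 7 + \left(\left(15 + 29\right) - 125\right) = 7 + \left(44 - 125\right) = 7 - 81 = -74$)
$v{\left(s,M \right)} = -8 + M s$
$X = -21059$ ($X = -5 + \left(-54 + 112\right) \left(-74 - 289\right) = -5 + 58 \left(-363\right) = -5 - 21054 = -21059$)
$\left(v{\left(-30,-39 \right)} + 539\right) \frac{X + 249}{-298 - 189} = \left(\left(-8 - -1170\right) + 539\right) \frac{-21059 + 249}{-298 - 189} = \left(\left(-8 + 1170\right) + 539\right) \left(- \frac{20810}{-487}\right) = \left(1162 + 539\right) \left(\left(-20810\right) \left(- \frac{1}{487}\right)\right) = 1701 \cdot \frac{20810}{487} = \frac{35397810}{487}$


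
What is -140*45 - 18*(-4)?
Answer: -6228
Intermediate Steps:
-140*45 - 18*(-4) = -6300 + 72 = -6228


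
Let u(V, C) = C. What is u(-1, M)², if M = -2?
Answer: 4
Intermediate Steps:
u(-1, M)² = (-2)² = 4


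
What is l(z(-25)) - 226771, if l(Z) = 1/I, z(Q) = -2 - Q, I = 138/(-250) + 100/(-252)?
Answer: -1694440787/7472 ≈ -2.2677e+5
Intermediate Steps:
I = -7472/7875 (I = 138*(-1/250) + 100*(-1/252) = -69/125 - 25/63 = -7472/7875 ≈ -0.94883)
l(Z) = -7875/7472 (l(Z) = 1/(-7472/7875) = -7875/7472)
l(z(-25)) - 226771 = -7875/7472 - 226771 = -1694440787/7472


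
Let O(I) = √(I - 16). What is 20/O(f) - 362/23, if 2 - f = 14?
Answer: -362/23 - 10*I*√7/7 ≈ -15.739 - 3.7796*I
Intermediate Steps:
f = -12 (f = 2 - 1*14 = 2 - 14 = -12)
O(I) = √(-16 + I)
20/O(f) - 362/23 = 20/(√(-16 - 12)) - 362/23 = 20/(√(-28)) - 362*1/23 = 20/((2*I*√7)) - 362/23 = 20*(-I*√7/14) - 362/23 = -10*I*√7/7 - 362/23 = -362/23 - 10*I*√7/7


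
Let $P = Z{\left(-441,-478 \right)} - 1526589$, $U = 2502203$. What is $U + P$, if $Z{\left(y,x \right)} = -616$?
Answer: $974998$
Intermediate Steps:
$P = -1527205$ ($P = -616 - 1526589 = -1527205$)
$U + P = 2502203 - 1527205 = 974998$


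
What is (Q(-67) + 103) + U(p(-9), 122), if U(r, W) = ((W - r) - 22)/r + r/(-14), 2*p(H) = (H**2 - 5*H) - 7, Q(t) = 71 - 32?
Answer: 65893/476 ≈ 138.43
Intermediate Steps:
Q(t) = 39
p(H) = -7/2 + H**2/2 - 5*H/2 (p(H) = ((H**2 - 5*H) - 7)/2 = (-7 + H**2 - 5*H)/2 = -7/2 + H**2/2 - 5*H/2)
U(r, W) = -r/14 + (-22 + W - r)/r (U(r, W) = (-22 + W - r)/r + r*(-1/14) = (-22 + W - r)/r - r/14 = -r/14 + (-22 + W - r)/r)
(Q(-67) + 103) + U(p(-9), 122) = (39 + 103) + (-22 + 122 - (-7/2 + (1/2)*(-9)**2 - 5/2*(-9))*(14 + (-7/2 + (1/2)*(-9)**2 - 5/2*(-9)))/14)/(-7/2 + (1/2)*(-9)**2 - 5/2*(-9)) = 142 + (-22 + 122 - (-7/2 + (1/2)*81 + 45/2)*(14 + (-7/2 + (1/2)*81 + 45/2))/14)/(-7/2 + (1/2)*81 + 45/2) = 142 + (-22 + 122 - (-7/2 + 81/2 + 45/2)*(14 + (-7/2 + 81/2 + 45/2))/14)/(-7/2 + 81/2 + 45/2) = 142 + (-22 + 122 - 1/14*119/2*(14 + 119/2))/(119/2) = 142 + 2*(-22 + 122 - 1/14*119/2*147/2)/119 = 142 + 2*(-22 + 122 - 2499/8)/119 = 142 + (2/119)*(-1699/8) = 142 - 1699/476 = 65893/476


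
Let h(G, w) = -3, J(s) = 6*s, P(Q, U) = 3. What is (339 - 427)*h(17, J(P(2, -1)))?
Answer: 264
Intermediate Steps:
(339 - 427)*h(17, J(P(2, -1))) = (339 - 427)*(-3) = -88*(-3) = 264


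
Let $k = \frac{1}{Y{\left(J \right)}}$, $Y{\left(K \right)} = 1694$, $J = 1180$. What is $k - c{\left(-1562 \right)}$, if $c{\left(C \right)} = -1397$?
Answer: $\frac{2366519}{1694} \approx 1397.0$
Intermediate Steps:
$k = \frac{1}{1694} \approx 0.00059032$
$k - c{\left(-1562 \right)} = \frac{1}{1694} - -1397 = \frac{1}{1694} + 1397 = \frac{2366519}{1694}$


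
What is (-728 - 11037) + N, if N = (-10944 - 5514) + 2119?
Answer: -26104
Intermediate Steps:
N = -14339 (N = -16458 + 2119 = -14339)
(-728 - 11037) + N = (-728 - 11037) - 14339 = -11765 - 14339 = -26104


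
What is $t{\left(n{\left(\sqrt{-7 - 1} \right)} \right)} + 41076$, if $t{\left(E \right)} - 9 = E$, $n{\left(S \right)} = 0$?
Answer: $41085$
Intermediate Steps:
$t{\left(E \right)} = 9 + E$
$t{\left(n{\left(\sqrt{-7 - 1} \right)} \right)} + 41076 = \left(9 + 0\right) + 41076 = 9 + 41076 = 41085$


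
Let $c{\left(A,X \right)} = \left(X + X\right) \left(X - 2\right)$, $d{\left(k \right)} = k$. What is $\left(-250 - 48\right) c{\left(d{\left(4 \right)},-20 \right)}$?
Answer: $-262240$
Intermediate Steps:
$c{\left(A,X \right)} = 2 X \left(-2 + X\right)$
$\left(-250 - 48\right) c{\left(d{\left(4 \right)},-20 \right)} = \left(-250 - 48\right) 2 \left(-20\right) \left(-2 - 20\right) = - 298 \cdot 2 \left(-20\right) \left(-22\right) = \left(-298\right) 880 = -262240$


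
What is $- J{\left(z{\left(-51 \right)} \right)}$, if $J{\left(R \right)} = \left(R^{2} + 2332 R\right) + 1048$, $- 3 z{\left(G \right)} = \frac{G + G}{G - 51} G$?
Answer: $-40981$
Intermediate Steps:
$z{\left(G \right)} = - \frac{2 G^{2}}{3 \left(-51 + G\right)}$ ($z{\left(G \right)} = - \frac{\frac{G + G}{G - 51} G}{3} = - \frac{\frac{2 G}{-51 + G} G}{3} = - \frac{2 G^{2} \frac{1}{-51 + G}}{3} = - \frac{2 G^{2}}{3 \left(-51 + G\right)}$)
$J{\left(R \right)} = 1048 + R^{2} + 2332 R$
$- J{\left(z{\left(-51 \right)} \right)} = - (1048 + \left(- \frac{2 \left(-51\right)^{2}}{-153 + 3 \left(-51\right)}\right)^{2} + 2332 \left(- \frac{2 \left(-51\right)^{2}}{-153 + 3 \left(-51\right)}\right)) = - (1048 + \left(\left(-2\right) 2601 \frac{1}{-153 - 153}\right)^{2} + 2332 \left(\left(-2\right) 2601 \frac{1}{-153 - 153}\right)) = - (1048 + \left(\left(-2\right) 2601 \frac{1}{-306}\right)^{2} + 2332 \left(\left(-2\right) 2601 \frac{1}{-306}\right)) = - (1048 + \left(\left(-2\right) 2601 \left(- \frac{1}{306}\right)\right)^{2} + 2332 \left(\left(-2\right) 2601 \left(- \frac{1}{306}\right)\right)) = - (1048 + 17^{2} + 2332 \cdot 17) = - (1048 + 289 + 39644) = \left(-1\right) 40981 = -40981$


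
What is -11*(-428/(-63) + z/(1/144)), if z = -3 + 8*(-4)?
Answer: 3488012/63 ≈ 55365.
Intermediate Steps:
z = -35 (z = -3 - 32 = -35)
-11*(-428/(-63) + z/(1/144)) = -11*(-428/(-63) - 35/(1/144)) = -11*(-428*(-1/63) - 35/1/144) = -11*(428/63 - 35*144) = -11*(428/63 - 5040) = -11*(-317092/63) = 3488012/63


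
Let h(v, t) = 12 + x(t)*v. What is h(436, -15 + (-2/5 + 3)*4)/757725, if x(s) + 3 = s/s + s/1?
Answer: -4776/1262875 ≈ -0.0037818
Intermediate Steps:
x(s) = -2 + s (x(s) = -3 + (s/s + s/1) = -3 + (1 + s*1) = -3 + (1 + s) = -2 + s)
h(v, t) = 12 + v*(-2 + t) (h(v, t) = 12 + (-2 + t)*v = 12 + v*(-2 + t))
h(436, -15 + (-2/5 + 3)*4)/757725 = (12 + 436*(-2 + (-15 + (-2/5 + 3)*4)))/757725 = (12 + 436*(-2 + (-15 + ((⅕)*(-2) + 3)*4)))*(1/757725) = (12 + 436*(-2 + (-15 + (-⅖ + 3)*4)))*(1/757725) = (12 + 436*(-2 + (-15 + (13/5)*4)))*(1/757725) = (12 + 436*(-2 + (-15 + 52/5)))*(1/757725) = (12 + 436*(-2 - 23/5))*(1/757725) = (12 + 436*(-33/5))*(1/757725) = (12 - 14388/5)*(1/757725) = -14328/5*1/757725 = -4776/1262875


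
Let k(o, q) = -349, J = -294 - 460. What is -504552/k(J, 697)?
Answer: 504552/349 ≈ 1445.7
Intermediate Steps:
J = -754
-504552/k(J, 697) = -504552/(-349) = -504552*(-1/349) = 504552/349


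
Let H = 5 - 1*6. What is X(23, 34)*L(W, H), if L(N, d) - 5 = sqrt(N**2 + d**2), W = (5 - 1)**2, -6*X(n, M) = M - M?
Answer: 0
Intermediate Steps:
X(n, M) = 0 (X(n, M) = -(M - M)/6 = -1/6*0 = 0)
W = 16 (W = 4**2 = 16)
H = -1 (H = 5 - 6 = -1)
L(N, d) = 5 + sqrt(N**2 + d**2)
X(23, 34)*L(W, H) = 0*(5 + sqrt(16**2 + (-1)**2)) = 0*(5 + sqrt(256 + 1)) = 0*(5 + sqrt(257)) = 0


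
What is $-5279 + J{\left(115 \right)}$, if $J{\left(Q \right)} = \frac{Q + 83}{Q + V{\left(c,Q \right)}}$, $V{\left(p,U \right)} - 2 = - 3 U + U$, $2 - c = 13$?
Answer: $- \frac{596725}{113} \approx -5280.8$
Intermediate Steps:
$c = -11$ ($c = 2 - 13 = -11$)
$V{\left(p,U \right)} = 2 - 2 U$ ($V{\left(p,U \right)} = 2 + \left(- 3 U + U\right) = 2 - 2 U$)
$J{\left(Q \right)} = \frac{83 + Q}{2 - Q}$ ($J{\left(Q \right)} = \frac{Q + 83}{Q - \left(-2 + 2 Q\right)} = \frac{83 + Q}{2 - Q}$)
$-5279 + J{\left(115 \right)} = -5279 + \frac{83 + 115}{2 - 115} = -5279 + \frac{1}{2 - 115} \cdot 198 = -5279 + \frac{1}{-113} \cdot 198 = -5279 - \frac{198}{113} = - \frac{596725}{113}$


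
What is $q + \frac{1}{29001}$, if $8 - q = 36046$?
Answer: $- \frac{1045138037}{29001} \approx -36038.0$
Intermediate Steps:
$q = -36038$ ($q = 8 - 36046 = -36038$)
$q + \frac{1}{29001} = -36038 + \frac{1}{29001} = - \frac{1045138037}{29001}$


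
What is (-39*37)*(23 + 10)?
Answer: -47619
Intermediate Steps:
(-39*37)*(23 + 10) = -1443*33 = -47619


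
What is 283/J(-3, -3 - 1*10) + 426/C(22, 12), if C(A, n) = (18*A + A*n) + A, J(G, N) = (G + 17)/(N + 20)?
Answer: 96929/682 ≈ 142.12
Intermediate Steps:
J(G, N) = (17 + G)/(20 + N)
C(A, n) = 19*A + A*n
283/J(-3, -3 - 1*10) + 426/C(22, 12) = 283/(((17 - 3)/(20 + (-3 - 1*10)))) + 426/((22*(19 + 12))) = 283/((14/(20 + (-3 - 10)))) + 426/((22*31)) = 283/((14/(20 - 13))) + 426/682 = 283/((14/7)) + 426*(1/682) = 283/(((1/7)*14)) + 213/341 = 283/2 + 213/341 = 96929/682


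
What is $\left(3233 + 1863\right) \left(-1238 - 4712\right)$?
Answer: $-30321200$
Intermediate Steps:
$\left(3233 + 1863\right) \left(-1238 - 4712\right) = 5096 \left(-5950\right) = -30321200$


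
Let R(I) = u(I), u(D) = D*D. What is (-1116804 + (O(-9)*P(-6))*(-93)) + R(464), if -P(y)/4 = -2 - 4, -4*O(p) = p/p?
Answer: -900950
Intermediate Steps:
u(D) = D**2
R(I) = I**2
O(p) = -1/4 (O(p) = -p/(4*p) = -1/4*1 = -1/4)
P(y) = 24 (P(y) = -4*(-2 - 4) = -4*(-6) = 24)
(-1116804 + (O(-9)*P(-6))*(-93)) + R(464) = (-1116804 - 1/4*24*(-93)) + 464**2 = (-1116804 - 6*(-93)) + 215296 = (-1116804 + 558) + 215296 = -1116246 + 215296 = -900950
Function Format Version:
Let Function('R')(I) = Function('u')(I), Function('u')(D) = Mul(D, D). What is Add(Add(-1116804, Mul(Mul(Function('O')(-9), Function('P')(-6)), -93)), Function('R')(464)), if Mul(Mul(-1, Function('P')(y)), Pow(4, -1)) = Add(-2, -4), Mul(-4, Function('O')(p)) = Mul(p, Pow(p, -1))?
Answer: -900950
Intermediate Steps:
Function('u')(D) = Pow(D, 2)
Function('R')(I) = Pow(I, 2)
Function('O')(p) = Rational(-1, 4) (Function('O')(p) = Mul(Rational(-1, 4), Mul(p, Pow(p, -1))) = Mul(Rational(-1, 4), 1) = Rational(-1, 4))
Function('P')(y) = 24 (Function('P')(y) = Mul(-4, Add(-2, -4)) = Mul(-4, -6) = 24)
Add(Add(-1116804, Mul(Mul(Function('O')(-9), Function('P')(-6)), -93)), Function('R')(464)) = Add(Add(-1116804, Mul(Mul(Rational(-1, 4), 24), -93)), Pow(464, 2)) = Add(Add(-1116804, Mul(-6, -93)), 215296) = Add(Add(-1116804, 558), 215296) = Add(-1116246, 215296) = -900950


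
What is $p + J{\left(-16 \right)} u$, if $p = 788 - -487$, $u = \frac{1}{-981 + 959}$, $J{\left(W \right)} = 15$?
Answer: $\frac{28035}{22} \approx 1274.3$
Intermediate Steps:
$u = - \frac{1}{22}$ ($u = \frac{1}{-22} = - \frac{1}{22} \approx -0.045455$)
$p = 1275$ ($p = 788 + 487 = 1275$)
$p + J{\left(-16 \right)} u = 1275 + 15 \left(- \frac{1}{22}\right) = 1275 - \frac{15}{22} = \frac{28035}{22}$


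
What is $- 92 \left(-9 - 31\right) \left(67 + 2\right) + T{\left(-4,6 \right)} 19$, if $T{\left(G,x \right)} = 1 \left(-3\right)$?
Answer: $253863$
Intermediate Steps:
$T{\left(G,x \right)} = -3$
$- 92 \left(-9 - 31\right) \left(67 + 2\right) + T{\left(-4,6 \right)} 19 = - 92 \left(-9 - 31\right) \left(67 + 2\right) - 57 = - 92 \left(\left(-40\right) 69\right) - 57 = \left(-92\right) \left(-2760\right) - 57 = 253920 - 57 = 253863$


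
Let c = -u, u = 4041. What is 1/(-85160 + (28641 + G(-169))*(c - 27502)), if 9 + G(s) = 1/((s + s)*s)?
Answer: -57122/51593980552535 ≈ -1.1071e-9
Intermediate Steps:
G(s) = -9 + 1/(2*s²) (G(s) = -9 + 1/((s + s)*s) = -9 + 1/(((2*s))*s) = -9 + (1/(2*s))/s = -9 + 1/(2*s²))
c = -4041 (c = -1*4041 = -4041)
1/(-85160 + (28641 + G(-169))*(c - 27502)) = 1/(-85160 + (28641 + (-9 + (½)/(-169)²))*(-4041 - 27502)) = 1/(-85160 + (28641 + (-9 + (½)*(1/28561)))*(-31543)) = 1/(-85160 + (28641 + (-9 + 1/57122))*(-31543)) = 1/(-85160 + (28641 - 514097/57122)*(-31543)) = 1/(-85160 + (1635517105/57122)*(-31543)) = 1/(-85160 - 51589116043015/57122) = 1/(-51593980552535/57122) = -57122/51593980552535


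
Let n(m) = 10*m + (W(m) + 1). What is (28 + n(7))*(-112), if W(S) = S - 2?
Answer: -11648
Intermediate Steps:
W(S) = -2 + S
n(m) = -1 + 11*m (n(m) = 10*m + ((-2 + m) + 1) = 10*m + (-1 + m) = -1 + 11*m)
(28 + n(7))*(-112) = (28 + (-1 + 11*7))*(-112) = (28 + (-1 + 77))*(-112) = (28 + 76)*(-112) = 104*(-112) = -11648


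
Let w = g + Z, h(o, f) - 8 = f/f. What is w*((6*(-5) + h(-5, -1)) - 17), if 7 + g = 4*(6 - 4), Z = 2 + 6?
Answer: -342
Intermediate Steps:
h(o, f) = 9 (h(o, f) = 8 + f/f = 8 + 1 = 9)
Z = 8
g = 1 (g = -7 + 4*(6 - 4) = -7 + 4*2 = -7 + 8 = 1)
w = 9 (w = 1 + 8 = 9)
w*((6*(-5) + h(-5, -1)) - 17) = 9*((6*(-5) + 9) - 17) = 9*((-30 + 9) - 17) = 9*(-21 - 17) = 9*(-38) = -342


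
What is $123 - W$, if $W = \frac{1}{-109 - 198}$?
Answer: $\frac{37762}{307} \approx 123.0$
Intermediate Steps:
$W = - \frac{1}{307}$ ($W = \frac{1}{-307} = - \frac{1}{307} \approx -0.0032573$)
$123 - W = 123 - - \frac{1}{307} = 123 + \frac{1}{307} = \frac{37762}{307}$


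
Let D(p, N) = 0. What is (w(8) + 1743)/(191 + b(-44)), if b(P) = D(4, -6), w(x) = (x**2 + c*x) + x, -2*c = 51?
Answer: 1611/191 ≈ 8.4346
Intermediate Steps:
c = -51/2 (c = -1/2*51 = -51/2 ≈ -25.500)
w(x) = x**2 - 49*x/2 (w(x) = (x**2 - 51*x/2) + x = x**2 - 49*x/2)
b(P) = 0
(w(8) + 1743)/(191 + b(-44)) = ((1/2)*8*(-49 + 2*8) + 1743)/(191 + 0) = ((1/2)*8*(-49 + 16) + 1743)/191 = ((1/2)*8*(-33) + 1743)*(1/191) = (-132 + 1743)*(1/191) = 1611*(1/191) = 1611/191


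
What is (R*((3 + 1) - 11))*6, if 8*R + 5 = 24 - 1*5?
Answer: -147/2 ≈ -73.500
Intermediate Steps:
R = 7/4 (R = -5/8 + (24 - 1*5)/8 = -5/8 + (24 - 5)/8 = -5/8 + (1/8)*19 = -5/8 + 19/8 = 7/4 ≈ 1.7500)
(R*((3 + 1) - 11))*6 = (7*((3 + 1) - 11)/4)*6 = (7*(4 - 11)/4)*6 = ((7/4)*(-7))*6 = -49/4*6 = -147/2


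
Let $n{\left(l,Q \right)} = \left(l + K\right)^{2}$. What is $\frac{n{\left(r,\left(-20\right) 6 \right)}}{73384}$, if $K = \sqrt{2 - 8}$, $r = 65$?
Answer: $\frac{\left(65 + i \sqrt{6}\right)^{2}}{73384} \approx 0.057492 + 0.0043393 i$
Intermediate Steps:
$K = i \sqrt{6}$ ($K = \sqrt{2 - 8} = \sqrt{-6} = i \sqrt{6} \approx 2.4495 i$)
$n{\left(l,Q \right)} = \left(l + i \sqrt{6}\right)^{2}$
$\frac{n{\left(r,\left(-20\right) 6 \right)}}{73384} = \frac{\left(65 + i \sqrt{6}\right)^{2}}{73384}$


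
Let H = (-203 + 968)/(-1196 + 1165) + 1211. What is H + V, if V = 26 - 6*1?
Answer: 37396/31 ≈ 1206.3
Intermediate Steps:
V = 20 (V = 26 - 6 = 20)
H = 36776/31 (H = 765/(-31) + 1211 = 765*(-1/31) + 1211 = -765/31 + 1211 = 36776/31 ≈ 1186.3)
H + V = 36776/31 + 20 = 37396/31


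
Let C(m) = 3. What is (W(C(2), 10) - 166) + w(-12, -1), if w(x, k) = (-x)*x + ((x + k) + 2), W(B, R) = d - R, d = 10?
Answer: -321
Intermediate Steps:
W(B, R) = 10 - R
w(x, k) = 2 + k + x - x² (w(x, k) = -x² + ((k + x) + 2) = -x² + (2 + k + x) = 2 + k + x - x²)
(W(C(2), 10) - 166) + w(-12, -1) = ((10 - 1*10) - 166) + (2 - 1 - 12 - 1*(-12)²) = ((10 - 10) - 166) + (2 - 1 - 12 - 1*144) = (0 - 166) + (2 - 1 - 12 - 144) = -166 - 155 = -321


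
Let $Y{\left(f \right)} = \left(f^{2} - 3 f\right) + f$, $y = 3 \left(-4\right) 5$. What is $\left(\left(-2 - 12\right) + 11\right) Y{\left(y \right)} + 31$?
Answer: $-11129$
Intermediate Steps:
$y = -60$ ($y = \left(-12\right) 5 = -60$)
$Y{\left(f \right)} = f^{2} - 2 f$
$\left(\left(-2 - 12\right) + 11\right) Y{\left(y \right)} + 31 = \left(\left(-2 - 12\right) + 11\right) \left(- 60 \left(-2 - 60\right)\right) + 31 = \left(-14 + 11\right) \left(\left(-60\right) \left(-62\right)\right) + 31 = \left(-3\right) 3720 + 31 = -11160 + 31 = -11129$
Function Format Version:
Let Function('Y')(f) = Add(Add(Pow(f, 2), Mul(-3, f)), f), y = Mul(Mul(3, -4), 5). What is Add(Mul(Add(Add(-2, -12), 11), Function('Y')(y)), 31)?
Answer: -11129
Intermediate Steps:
y = -60 (y = Mul(-12, 5) = -60)
Function('Y')(f) = Add(Pow(f, 2), Mul(-2, f))
Add(Mul(Add(Add(-2, -12), 11), Function('Y')(y)), 31) = Add(Mul(Add(Add(-2, -12), 11), Mul(-60, Add(-2, -60))), 31) = Add(Mul(Add(-14, 11), Mul(-60, -62)), 31) = Add(Mul(-3, 3720), 31) = Add(-11160, 31) = -11129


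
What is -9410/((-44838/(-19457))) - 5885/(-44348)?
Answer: -4059713928565/994237812 ≈ -4083.2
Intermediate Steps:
-9410/((-44838/(-19457))) - 5885/(-44348) = -9410/((-44838*(-1/19457))) - 5885*(-1/44348) = -9410/44838/19457 + 5885/44348 = -9410*19457/44838 + 5885/44348 = -91545185/22419 + 5885/44348 = -4059713928565/994237812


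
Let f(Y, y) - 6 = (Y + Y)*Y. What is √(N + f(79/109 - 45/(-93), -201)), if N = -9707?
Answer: I*√110729177229/3379 ≈ 98.479*I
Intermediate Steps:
f(Y, y) = 6 + 2*Y² (f(Y, y) = 6 + (Y + Y)*Y = 6 + (2*Y)*Y = 6 + 2*Y²)
√(N + f(79/109 - 45/(-93), -201)) = √(-9707 + (6 + 2*(79/109 - 45/(-93))²)) = √(-9707 + (6 + 2*(79*(1/109) - 45*(-1/93))²)) = √(-9707 + (6 + 2*(79/109 + 15/31)²)) = √(-9707 + (6 + 2*(4084/3379)²)) = √(-9707 + (6 + 2*(16679056/11417641))) = √(-9707 + (6 + 33358112/11417641)) = √(-9707 + 101863958/11417641) = √(-110729177229/11417641) = I*√110729177229/3379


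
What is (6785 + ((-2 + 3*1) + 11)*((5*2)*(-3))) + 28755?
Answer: 35180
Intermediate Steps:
(6785 + ((-2 + 3*1) + 11)*((5*2)*(-3))) + 28755 = (6785 + ((-2 + 3) + 11)*(10*(-3))) + 28755 = (6785 + (1 + 11)*(-30)) + 28755 = (6785 + 12*(-30)) + 28755 = (6785 - 360) + 28755 = 6425 + 28755 = 35180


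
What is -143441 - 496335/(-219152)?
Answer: -31434885697/219152 ≈ -1.4344e+5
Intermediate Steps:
-143441 - 496335/(-219152) = -143441 - 496335*(-1/219152) = -143441 + 496335/219152 = -31434885697/219152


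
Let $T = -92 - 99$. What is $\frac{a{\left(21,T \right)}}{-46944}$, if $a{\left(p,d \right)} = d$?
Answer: $\frac{191}{46944} \approx 0.0040687$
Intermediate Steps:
$T = -191$
$\frac{a{\left(21,T \right)}}{-46944} = - \frac{191}{-46944} = \left(-191\right) \left(- \frac{1}{46944}\right) = \frac{191}{46944}$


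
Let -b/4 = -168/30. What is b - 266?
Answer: -1218/5 ≈ -243.60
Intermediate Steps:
b = 112/5 (b = -(-672)/30 = -4*(-28/5) = 112/5 ≈ 22.400)
b - 266 = 112/5 - 266 = -1218/5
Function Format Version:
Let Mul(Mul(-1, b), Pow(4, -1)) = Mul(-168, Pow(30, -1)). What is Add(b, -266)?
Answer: Rational(-1218, 5) ≈ -243.60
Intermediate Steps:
b = Rational(112, 5) (b = Mul(-4, Mul(-168, Pow(30, -1))) = Mul(-4, Mul(-168, Rational(1, 30))) = Mul(-4, Rational(-28, 5)) = Rational(112, 5) ≈ 22.400)
Add(b, -266) = Add(Rational(112, 5), -266) = Rational(-1218, 5)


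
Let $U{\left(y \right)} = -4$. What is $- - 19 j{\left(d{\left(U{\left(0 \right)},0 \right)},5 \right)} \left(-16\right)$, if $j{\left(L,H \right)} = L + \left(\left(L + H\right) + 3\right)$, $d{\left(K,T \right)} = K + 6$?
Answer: $-3648$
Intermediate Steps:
$d{\left(K,T \right)} = 6 + K$
$j{\left(L,H \right)} = 3 + H + 2 L$ ($j{\left(L,H \right)} = L + \left(\left(H + L\right) + 3\right) = L + \left(3 + H + L\right) = 3 + H + 2 L$)
$- - 19 j{\left(d{\left(U{\left(0 \right)},0 \right)},5 \right)} \left(-16\right) = - - 19 \left(3 + 5 + 2 \left(6 - 4\right)\right) \left(-16\right) = - - 19 \left(3 + 5 + 2 \cdot 2\right) \left(-16\right) = - - 19 \left(3 + 5 + 4\right) \left(-16\right) = - \left(-19\right) 12 \left(-16\right) = - \left(-228\right) \left(-16\right) = \left(-1\right) 3648 = -3648$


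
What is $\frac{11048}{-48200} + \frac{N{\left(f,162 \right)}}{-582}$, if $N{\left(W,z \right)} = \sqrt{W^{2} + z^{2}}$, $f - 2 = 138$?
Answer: $- \frac{1381}{6025} - \frac{\sqrt{11461}}{291} \approx -0.5971$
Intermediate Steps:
$f = 140$ ($f = 2 + 138 = 140$)
$\frac{11048}{-48200} + \frac{N{\left(f,162 \right)}}{-582} = \frac{11048}{-48200} + \frac{\sqrt{140^{2} + 162^{2}}}{-582} = 11048 \left(- \frac{1}{48200}\right) + \sqrt{19600 + 26244} \left(- \frac{1}{582}\right) = - \frac{1381}{6025} + \sqrt{45844} \left(- \frac{1}{582}\right) = - \frac{1381}{6025} + 2 \sqrt{11461} \left(- \frac{1}{582}\right) = - \frac{1381}{6025} - \frac{\sqrt{11461}}{291}$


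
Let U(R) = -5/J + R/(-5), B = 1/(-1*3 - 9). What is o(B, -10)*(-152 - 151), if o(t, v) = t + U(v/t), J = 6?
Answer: 30199/4 ≈ 7549.8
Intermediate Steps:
B = -1/12 (B = 1/(-3 - 9) = 1/(-12) = -1/12 ≈ -0.083333)
U(R) = -5/6 - R/5 (U(R) = -5/6 + R/(-5) = -5*1/6 + R*(-1/5) = -5/6 - R/5)
o(t, v) = -5/6 + t - v/(5*t) (o(t, v) = t + (-5/6 - v/(5*t)) = -5/6 + t - v/(5*t))
o(B, -10)*(-152 - 151) = (-5/6 - 1/12 - 1/5*(-10)/(-1/12))*(-152 - 151) = (-5/6 - 1/12 - 1/5*(-10)*(-12))*(-303) = (-5/6 - 1/12 - 24)*(-303) = -299/12*(-303) = 30199/4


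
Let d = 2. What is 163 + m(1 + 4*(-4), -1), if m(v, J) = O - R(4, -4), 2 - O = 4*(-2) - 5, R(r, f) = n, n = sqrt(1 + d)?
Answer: 178 - sqrt(3) ≈ 176.27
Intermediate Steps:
n = sqrt(3) (n = sqrt(1 + 2) = sqrt(3) ≈ 1.7320)
R(r, f) = sqrt(3)
O = 15 (O = 2 - (4*(-2) - 5) = 2 - (-8 - 5) = 2 - 1*(-13) = 2 + 13 = 15)
m(v, J) = 15 - sqrt(3)
163 + m(1 + 4*(-4), -1) = 163 + (15 - sqrt(3)) = 178 - sqrt(3)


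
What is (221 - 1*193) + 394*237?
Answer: 93406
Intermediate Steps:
(221 - 1*193) + 394*237 = (221 - 193) + 93378 = 28 + 93378 = 93406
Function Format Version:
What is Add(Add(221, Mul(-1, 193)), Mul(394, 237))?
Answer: 93406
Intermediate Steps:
Add(Add(221, Mul(-1, 193)), Mul(394, 237)) = Add(Add(221, -193), 93378) = Add(28, 93378) = 93406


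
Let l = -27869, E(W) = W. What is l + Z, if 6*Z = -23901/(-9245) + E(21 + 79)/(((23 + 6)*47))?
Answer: -2107019243527/75605610 ≈ -27869.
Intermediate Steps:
Z = 33501563/75605610 (Z = (-23901/(-9245) + (21 + 79)/(((23 + 6)*47)))/6 = (-23901*(-1/9245) + 100/((29*47)))/6 = (23901/9245 + 100/1363)/6 = (1/6)*(33501563/12600935) = 33501563/75605610 ≈ 0.44311)
l + Z = -27869 + 33501563/75605610 = -2107019243527/75605610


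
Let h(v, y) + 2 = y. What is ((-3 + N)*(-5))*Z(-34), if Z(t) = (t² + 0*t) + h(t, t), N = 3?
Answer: 0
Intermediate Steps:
h(v, y) = -2 + y
Z(t) = -2 + t + t² (Z(t) = (t² + 0*t) + (-2 + t) = (t² + 0) + (-2 + t) = t² + (-2 + t) = -2 + t + t²)
((-3 + N)*(-5))*Z(-34) = ((-3 + 3)*(-5))*(-2 - 34 + (-34)²) = (0*(-5))*(-2 - 34 + 1156) = 0*1120 = 0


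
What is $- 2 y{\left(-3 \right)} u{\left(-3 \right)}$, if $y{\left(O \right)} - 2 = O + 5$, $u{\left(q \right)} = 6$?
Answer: $-48$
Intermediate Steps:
$y{\left(O \right)} = 7 + O$ ($y{\left(O \right)} = 2 + \left(O + 5\right) = 2 + \left(5 + O\right) = 7 + O$)
$- 2 y{\left(-3 \right)} u{\left(-3 \right)} = - 2 \left(7 - 3\right) 6 = \left(-2\right) 4 \cdot 6 = \left(-8\right) 6 = -48$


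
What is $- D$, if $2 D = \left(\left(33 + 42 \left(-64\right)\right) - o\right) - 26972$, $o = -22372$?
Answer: $\frac{7255}{2} \approx 3627.5$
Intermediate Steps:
$D = - \frac{7255}{2}$ ($D = \frac{\left(\left(33 + 42 \left(-64\right)\right) - -22372\right) - 26972}{2} = \frac{\left(\left(33 - 2688\right) + 22372\right) - 26972}{2} = \frac{\left(-2655 + 22372\right) - 26972}{2} = \frac{19717 - 26972}{2} = \frac{1}{2} \left(-7255\right) = - \frac{7255}{2} \approx -3627.5$)
$- D = \left(-1\right) \left(- \frac{7255}{2}\right) = \frac{7255}{2}$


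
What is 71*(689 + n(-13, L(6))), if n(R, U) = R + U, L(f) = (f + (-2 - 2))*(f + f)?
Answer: 49700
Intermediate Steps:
L(f) = 2*f*(-4 + f) (L(f) = (f - 4)*(2*f) = (-4 + f)*(2*f) = 2*f*(-4 + f))
71*(689 + n(-13, L(6))) = 71*(689 + (-13 + 2*6*(-4 + 6))) = 71*(689 + (-13 + 2*6*2)) = 71*(689 + (-13 + 24)) = 71*(689 + 11) = 71*700 = 49700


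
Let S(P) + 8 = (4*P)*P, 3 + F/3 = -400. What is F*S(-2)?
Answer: -9672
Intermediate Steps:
F = -1209 (F = -9 + 3*(-400) = -9 - 1200 = -1209)
S(P) = -8 + 4*P² (S(P) = -8 + (4*P)*P = -8 + 4*P²)
F*S(-2) = -1209*(-8 + 4*(-2)²) = -1209*(-8 + 4*4) = -1209*(-8 + 16) = -1209*8 = -9672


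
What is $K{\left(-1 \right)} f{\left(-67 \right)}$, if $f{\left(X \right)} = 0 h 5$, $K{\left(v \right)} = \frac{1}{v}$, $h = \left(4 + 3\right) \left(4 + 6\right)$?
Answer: $0$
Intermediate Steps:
$h = 70$ ($h = 7 \cdot 10 = 70$)
$f{\left(X \right)} = 0$ ($f{\left(X \right)} = 0 \cdot 70 \cdot 5 = 0 \cdot 5 = 0$)
$K{\left(-1 \right)} f{\left(-67 \right)} = \frac{1}{-1} \cdot 0 = \left(-1\right) 0 = 0$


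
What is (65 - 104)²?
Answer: 1521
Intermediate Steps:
(65 - 104)² = (-39)² = 1521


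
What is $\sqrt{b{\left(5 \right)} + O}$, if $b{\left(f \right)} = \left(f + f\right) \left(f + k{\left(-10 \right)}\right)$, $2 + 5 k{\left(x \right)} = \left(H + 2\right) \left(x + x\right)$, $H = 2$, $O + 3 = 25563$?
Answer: $\sqrt{25446} \approx 159.52$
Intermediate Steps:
$O = 25560$ ($O = -3 + 25563 = 25560$)
$k{\left(x \right)} = - \frac{2}{5} + \frac{8 x}{5}$ ($k{\left(x \right)} = - \frac{2}{5} + \frac{\left(2 + 2\right) \left(x + x\right)}{5} = - \frac{2}{5} + \frac{4 \cdot 2 x}{5} = - \frac{2}{5} + \frac{8 x}{5}$)
$b{\left(f \right)} = 2 f \left(- \frac{82}{5} + f\right)$ ($b{\left(f \right)} = \left(f + f\right) \left(f + \left(- \frac{2}{5} + \frac{8}{5} \left(-10\right)\right)\right) = 2 f \left(f - \frac{82}{5}\right) = 2 f \left(- \frac{82}{5} + f\right)$)
$\sqrt{b{\left(5 \right)} + O} = \sqrt{\frac{2}{5} \cdot 5 \left(-82 + 5 \cdot 5\right) + 25560} = \sqrt{\frac{2}{5} \cdot 5 \left(-82 + 25\right) + 25560} = \sqrt{\frac{2}{5} \cdot 5 \left(-57\right) + 25560} = \sqrt{-114 + 25560} = \sqrt{25446}$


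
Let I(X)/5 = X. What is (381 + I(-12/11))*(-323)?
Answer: -1334313/11 ≈ -1.2130e+5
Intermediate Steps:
I(X) = 5*X
(381 + I(-12/11))*(-323) = (381 + 5*(-12/11))*(-323) = (381 - 60/11)*(-323) = (4131/11)*(-323) = -1334313/11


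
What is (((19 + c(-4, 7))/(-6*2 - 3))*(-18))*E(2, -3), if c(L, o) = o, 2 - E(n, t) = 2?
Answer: 0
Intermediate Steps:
E(n, t) = 0 (E(n, t) = 2 - 1*2 = 2 - 2 = 0)
(((19 + c(-4, 7))/(-6*2 - 3))*(-18))*E(2, -3) = (((19 + 7)/(-6*2 - 3))*(-18))*0 = ((26/(-12 - 3))*(-18))*0 = ((26/(-15))*(-18))*0 = ((26*(-1/15))*(-18))*0 = -26/15*(-18)*0 = (156/5)*0 = 0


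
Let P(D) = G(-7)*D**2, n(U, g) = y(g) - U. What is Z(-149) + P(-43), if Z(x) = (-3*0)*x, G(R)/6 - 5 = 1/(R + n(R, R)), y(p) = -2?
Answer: 49923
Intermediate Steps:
n(U, g) = -2 - U
G(R) = 27 (G(R) = 30 + 6/(R + (-2 - R)) = 30 + 6/(-2) = 30 + 6*(-1/2) = 30 - 3 = 27)
Z(x) = 0 (Z(x) = 0*x = 0)
P(D) = 27*D**2
Z(-149) + P(-43) = 0 + 27*(-43)**2 = 0 + 27*1849 = 0 + 49923 = 49923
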